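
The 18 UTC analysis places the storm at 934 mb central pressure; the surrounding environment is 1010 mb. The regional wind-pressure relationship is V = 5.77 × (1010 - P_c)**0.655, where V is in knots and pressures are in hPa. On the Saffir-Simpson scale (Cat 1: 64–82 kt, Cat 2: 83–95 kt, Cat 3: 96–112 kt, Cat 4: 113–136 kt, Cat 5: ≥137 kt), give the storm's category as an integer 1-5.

ΔP = 1010 − 934 = 76 mb.
V ≈ 5.77 × 76^0.655 = 5.77 × 17.06 ≈ 98 kt.
98 kt falls in the Category 3 band.

3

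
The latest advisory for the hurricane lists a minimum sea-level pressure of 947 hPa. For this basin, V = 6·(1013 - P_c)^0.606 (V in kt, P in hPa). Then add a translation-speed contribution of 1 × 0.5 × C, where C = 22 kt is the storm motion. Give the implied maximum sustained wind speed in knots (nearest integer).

87 kt

ΔP = 1013 − 947 = 66 hPa.
66^0.606 ≈ 12.666.
V ≈ 6 × 12.666 ≈ 76.0 kt.
Translation term: 1 × 0.5 × 22 = 11 kt.
Corrected V ≈ 87 kt → 87 kt.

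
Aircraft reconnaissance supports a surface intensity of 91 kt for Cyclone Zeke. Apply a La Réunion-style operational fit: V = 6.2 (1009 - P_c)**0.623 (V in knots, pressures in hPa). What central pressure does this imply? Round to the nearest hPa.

ΔP = (V / 6.2)^(1/0.623) = (91/6.2)^1.605.
91/6.2 = 14.677; 14.677^1.605 ≈ 74.58 hPa.
P_c = 1009 − 74.58 = 934.42 ≈ 934 hPa.

934 hPa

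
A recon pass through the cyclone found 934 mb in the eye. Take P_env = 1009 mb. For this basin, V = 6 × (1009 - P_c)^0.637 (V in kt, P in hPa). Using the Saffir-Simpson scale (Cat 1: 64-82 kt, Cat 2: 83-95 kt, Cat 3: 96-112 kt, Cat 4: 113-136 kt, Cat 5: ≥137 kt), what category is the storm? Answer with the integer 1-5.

ΔP = 1009 − 934 = 75 mb.
V ≈ 6 × 75^0.637 = 6 × 15.65 ≈ 94 kt.
94 kt falls in the Category 2 band.

2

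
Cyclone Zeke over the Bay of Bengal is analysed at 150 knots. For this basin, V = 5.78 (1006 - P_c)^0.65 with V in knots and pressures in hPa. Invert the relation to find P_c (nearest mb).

856 mb

ΔP = (V / 5.78)^(1/0.65) = (150/5.78)^1.538.
150/5.78 = 25.952; 25.952^1.538 ≈ 149.84 mb.
P_c = 1006 − 149.84 = 856.16 ≈ 856 mb.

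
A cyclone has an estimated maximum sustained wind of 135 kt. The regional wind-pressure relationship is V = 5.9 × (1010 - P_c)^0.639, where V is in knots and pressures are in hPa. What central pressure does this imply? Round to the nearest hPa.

876 hPa

ΔP = (V / 5.9)^(1/0.639) = (135/5.9)^1.565.
135/5.9 = 22.881; 22.881^1.565 ≈ 134.13 hPa.
P_c = 1010 − 134.13 = 875.87 ≈ 876 hPa.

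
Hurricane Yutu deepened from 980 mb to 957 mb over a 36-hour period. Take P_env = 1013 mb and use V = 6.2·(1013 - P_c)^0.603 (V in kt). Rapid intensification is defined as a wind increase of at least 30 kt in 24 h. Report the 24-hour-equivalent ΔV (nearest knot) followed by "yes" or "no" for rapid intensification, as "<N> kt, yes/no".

V₁: ΔP = 33, V ≈ 6.2 × 33^0.603 ≈ 51.06 kt.
V₂: ΔP = 56, V ≈ 6.2 × 56^0.603 ≈ 70.23 kt.
ΔV over 36 h = 19.17 kt → 24 h equivalent = 19.17 × 24/36 ≈ 12.78 kt.
13 kt < 30 kt ⇒ not rapid intensification.

13 kt, no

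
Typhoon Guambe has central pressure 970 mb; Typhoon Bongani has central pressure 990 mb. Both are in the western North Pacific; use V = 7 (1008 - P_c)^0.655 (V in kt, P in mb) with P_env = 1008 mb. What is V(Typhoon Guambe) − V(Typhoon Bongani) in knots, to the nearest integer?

Typhoon Guambe: ΔP = 38; V ≈ 7 × 38^0.655 ≈ 75.83 kt.
Typhoon Bongani: ΔP = 18; V ≈ 7 × 18^0.655 ≈ 46.48 kt.
Difference ≈ 75.83 − 46.48 = 29.35 → 29 kt.

29 kt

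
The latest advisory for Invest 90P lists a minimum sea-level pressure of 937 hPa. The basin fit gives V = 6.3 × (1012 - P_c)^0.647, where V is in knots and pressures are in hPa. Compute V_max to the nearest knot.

103 kt

ΔP = 1012 − 937 = 75 hPa.
75^0.647 ≈ 16.337.
V ≈ 6.3 × 16.337 ≈ 102.9 kt.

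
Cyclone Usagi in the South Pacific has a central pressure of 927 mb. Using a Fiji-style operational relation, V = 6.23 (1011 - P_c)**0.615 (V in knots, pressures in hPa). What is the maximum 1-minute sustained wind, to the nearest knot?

ΔP = 1011 − 927 = 84 mb.
84^0.615 ≈ 15.256.
V ≈ 6.23 × 15.256 ≈ 95.0 kt.

95 kt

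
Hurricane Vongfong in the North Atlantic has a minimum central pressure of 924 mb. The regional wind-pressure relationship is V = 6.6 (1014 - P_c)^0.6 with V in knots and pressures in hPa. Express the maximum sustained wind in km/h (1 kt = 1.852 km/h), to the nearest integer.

182 km/h

ΔP = 1014 − 924 = 90 mb.
V ≈ 6.6 × 90^0.6 = 6.6 × 14.878 ≈ 98.195 kt.
98.195 × 1.852 ≈ 181.86 km/h → 182 km/h.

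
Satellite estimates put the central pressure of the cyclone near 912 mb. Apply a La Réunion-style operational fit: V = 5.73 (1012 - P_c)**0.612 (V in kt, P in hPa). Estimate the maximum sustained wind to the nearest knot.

ΔP = 1012 − 912 = 100 mb.
100^0.612 ≈ 16.749.
V ≈ 5.73 × 16.749 ≈ 96.0 kt.

96 kt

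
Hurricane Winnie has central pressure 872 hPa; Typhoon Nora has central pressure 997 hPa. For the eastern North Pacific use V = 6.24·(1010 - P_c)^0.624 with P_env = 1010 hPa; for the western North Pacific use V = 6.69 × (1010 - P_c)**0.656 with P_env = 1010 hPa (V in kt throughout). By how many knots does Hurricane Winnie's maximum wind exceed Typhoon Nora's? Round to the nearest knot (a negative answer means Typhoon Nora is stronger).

Hurricane Winnie: ΔP = 138; V ≈ 6.24 × 138^0.624 ≈ 135.04 kt.
Typhoon Nora: ΔP = 13; V ≈ 6.69 × 13^0.656 ≈ 35.99 kt.
Difference ≈ 135.04 − 35.99 = 99.05 → 99 kt.

99 kt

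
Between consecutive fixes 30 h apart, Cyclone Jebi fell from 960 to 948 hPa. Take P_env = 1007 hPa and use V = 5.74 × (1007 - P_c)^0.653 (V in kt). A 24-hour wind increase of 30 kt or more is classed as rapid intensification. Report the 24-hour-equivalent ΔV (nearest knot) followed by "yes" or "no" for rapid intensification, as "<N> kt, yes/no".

V₁: ΔP = 47, V ≈ 5.74 × 47^0.653 ≈ 70.92 kt.
V₂: ΔP = 59, V ≈ 5.74 × 59^0.653 ≈ 82.28 kt.
ΔV over 30 h = 11.36 kt → 24 h equivalent = 11.36 × 24/30 ≈ 9.09 kt.
9 kt < 30 kt ⇒ not rapid intensification.

9 kt, no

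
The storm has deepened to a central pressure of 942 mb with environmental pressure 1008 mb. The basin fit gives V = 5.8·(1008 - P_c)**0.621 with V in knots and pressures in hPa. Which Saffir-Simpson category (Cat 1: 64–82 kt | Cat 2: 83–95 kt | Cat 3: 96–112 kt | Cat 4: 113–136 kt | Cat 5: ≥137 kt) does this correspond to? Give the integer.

ΔP = 1008 − 942 = 66 mb.
V ≈ 5.8 × 66^0.621 = 5.8 × 13.49 ≈ 78 kt.
78 kt falls in the Category 1 band.

1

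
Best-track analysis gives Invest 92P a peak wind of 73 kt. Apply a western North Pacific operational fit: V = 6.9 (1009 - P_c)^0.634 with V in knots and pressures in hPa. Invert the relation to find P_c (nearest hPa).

ΔP = (V / 6.9)^(1/0.634) = (73/6.9)^1.577.
73/6.9 = 10.580; 10.580^1.577 ≈ 41.29 hPa.
P_c = 1009 − 41.29 = 967.71 ≈ 968 hPa.

968 hPa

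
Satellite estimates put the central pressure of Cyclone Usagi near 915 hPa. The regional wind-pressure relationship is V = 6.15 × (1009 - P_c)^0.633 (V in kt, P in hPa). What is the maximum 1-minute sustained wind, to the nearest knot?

109 kt

ΔP = 1009 − 915 = 94 hPa.
94^0.633 ≈ 17.741.
V ≈ 6.15 × 17.741 ≈ 109.1 kt.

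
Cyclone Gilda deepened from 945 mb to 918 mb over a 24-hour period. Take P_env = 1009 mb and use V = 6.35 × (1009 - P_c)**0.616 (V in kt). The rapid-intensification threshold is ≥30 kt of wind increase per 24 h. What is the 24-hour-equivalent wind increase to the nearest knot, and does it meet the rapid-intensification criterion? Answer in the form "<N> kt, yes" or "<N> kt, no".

V₁: ΔP = 64, V ≈ 6.35 × 64^0.616 ≈ 82.30 kt.
V₂: ΔP = 91, V ≈ 6.35 × 91^0.616 ≈ 102.22 kt.
ΔV over 24 h = 19.92 kt → 24 h equivalent = 19.92 × 24/24 ≈ 19.92 kt.
20 kt < 30 kt ⇒ not rapid intensification.

20 kt, no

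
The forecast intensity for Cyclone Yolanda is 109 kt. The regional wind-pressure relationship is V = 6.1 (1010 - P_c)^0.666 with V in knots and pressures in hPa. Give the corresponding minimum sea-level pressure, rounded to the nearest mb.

ΔP = (V / 6.1)^(1/0.666) = (109/6.1)^1.502.
109/6.1 = 17.869; 17.869^1.502 ≈ 75.86 mb.
P_c = 1010 − 75.86 = 934.14 ≈ 934 mb.

934 mb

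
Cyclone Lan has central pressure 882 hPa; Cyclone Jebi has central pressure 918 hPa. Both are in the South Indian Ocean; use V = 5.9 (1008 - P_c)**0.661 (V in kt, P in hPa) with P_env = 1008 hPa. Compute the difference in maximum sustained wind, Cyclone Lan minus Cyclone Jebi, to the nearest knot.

Cyclone Lan: ΔP = 126; V ≈ 5.9 × 126^0.661 ≈ 144.28 kt.
Cyclone Jebi: ΔP = 90; V ≈ 5.9 × 90^0.661 ≈ 115.51 kt.
Difference ≈ 144.28 − 115.51 = 28.77 → 29 kt.

29 kt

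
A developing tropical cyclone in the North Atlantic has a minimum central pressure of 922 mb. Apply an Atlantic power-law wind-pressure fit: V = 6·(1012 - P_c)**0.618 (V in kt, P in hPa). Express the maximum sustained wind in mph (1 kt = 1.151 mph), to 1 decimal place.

ΔP = 1012 − 922 = 90 mb.
V ≈ 6 × 90^0.618 = 6 × 16.133 ≈ 96.800 kt.
96.800 × 1.151 ≈ 111.42 mph → 111.4 mph.

111.4 mph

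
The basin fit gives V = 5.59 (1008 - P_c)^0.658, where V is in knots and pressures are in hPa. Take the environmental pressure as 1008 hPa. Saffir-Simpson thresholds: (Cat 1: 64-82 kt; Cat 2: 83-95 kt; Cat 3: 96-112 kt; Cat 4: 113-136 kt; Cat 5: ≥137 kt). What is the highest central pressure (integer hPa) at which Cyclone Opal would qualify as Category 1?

Category 1 begins at V = 64 kt.
Required ΔP = (64/5.59)^(1/0.658) = 11.449^1.520 ≈ 40.65 hPa.
P_c ≤ 1008 − 40.65 = 967.35, so the highest integer P_c is 967 hPa.

967 hPa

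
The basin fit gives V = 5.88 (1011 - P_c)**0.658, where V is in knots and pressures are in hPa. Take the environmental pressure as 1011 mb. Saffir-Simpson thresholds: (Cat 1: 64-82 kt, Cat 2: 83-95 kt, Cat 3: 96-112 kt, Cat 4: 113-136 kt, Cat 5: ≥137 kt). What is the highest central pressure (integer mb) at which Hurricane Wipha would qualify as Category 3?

Category 3 begins at V = 96 kt.
Required ΔP = (96/5.88)^(1/0.658) = 16.327^1.520 ≈ 69.71 mb.
P_c ≤ 1011 − 69.71 = 941.29, so the highest integer P_c is 941 mb.

941 mb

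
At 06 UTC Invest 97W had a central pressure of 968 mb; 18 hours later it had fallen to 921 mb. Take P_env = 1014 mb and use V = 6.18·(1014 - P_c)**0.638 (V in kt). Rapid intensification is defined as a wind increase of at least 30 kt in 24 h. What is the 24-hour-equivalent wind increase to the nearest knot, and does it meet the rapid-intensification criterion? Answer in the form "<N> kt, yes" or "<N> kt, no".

V₁: ΔP = 46, V ≈ 6.18 × 46^0.638 ≈ 71.09 kt.
V₂: ΔP = 93, V ≈ 6.18 × 93^0.638 ≈ 111.40 kt.
ΔV over 18 h = 40.31 kt → 24 h equivalent = 40.31 × 24/18 ≈ 53.75 kt.
54 kt ≥ 30 kt ⇒ rapid intensification.

54 kt, yes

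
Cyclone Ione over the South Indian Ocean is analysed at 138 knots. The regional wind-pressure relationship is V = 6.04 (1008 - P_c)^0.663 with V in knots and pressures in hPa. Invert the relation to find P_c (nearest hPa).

896 hPa

ΔP = (V / 6.04)^(1/0.663) = (138/6.04)^1.508.
138/6.04 = 22.848; 22.848^1.508 ≈ 112.08 hPa.
P_c = 1008 − 112.08 = 895.92 ≈ 896 hPa.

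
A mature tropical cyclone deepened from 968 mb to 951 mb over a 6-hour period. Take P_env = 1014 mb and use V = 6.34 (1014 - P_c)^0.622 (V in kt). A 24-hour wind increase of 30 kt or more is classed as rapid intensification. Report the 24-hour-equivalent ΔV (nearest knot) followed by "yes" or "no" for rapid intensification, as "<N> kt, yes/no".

59 kt, yes

V₁: ΔP = 46, V ≈ 6.34 × 46^0.622 ≈ 68.60 kt.
V₂: ΔP = 63, V ≈ 6.34 × 63^0.622 ≈ 83.42 kt.
ΔV over 6 h = 14.82 kt → 24 h equivalent = 14.82 × 24/6 ≈ 59.28 kt.
59 kt ≥ 30 kt ⇒ rapid intensification.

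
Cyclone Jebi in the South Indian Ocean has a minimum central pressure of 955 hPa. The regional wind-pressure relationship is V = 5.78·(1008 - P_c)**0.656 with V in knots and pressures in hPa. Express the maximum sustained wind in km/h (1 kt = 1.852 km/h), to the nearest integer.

ΔP = 1008 − 955 = 53 hPa.
V ≈ 5.78 × 53^0.656 = 5.78 × 13.525 ≈ 78.172 kt.
78.172 × 1.852 ≈ 144.78 km/h → 145 km/h.

145 km/h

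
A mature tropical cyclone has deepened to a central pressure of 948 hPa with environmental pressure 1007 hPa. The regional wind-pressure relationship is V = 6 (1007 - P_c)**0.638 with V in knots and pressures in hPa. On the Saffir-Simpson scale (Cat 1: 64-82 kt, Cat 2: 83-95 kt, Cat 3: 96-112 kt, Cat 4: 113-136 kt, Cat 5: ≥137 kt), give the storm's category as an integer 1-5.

ΔP = 1007 − 948 = 59 hPa.
V ≈ 6 × 59^0.638 = 6 × 13.48 ≈ 81 kt.
81 kt falls in the Category 1 band.

1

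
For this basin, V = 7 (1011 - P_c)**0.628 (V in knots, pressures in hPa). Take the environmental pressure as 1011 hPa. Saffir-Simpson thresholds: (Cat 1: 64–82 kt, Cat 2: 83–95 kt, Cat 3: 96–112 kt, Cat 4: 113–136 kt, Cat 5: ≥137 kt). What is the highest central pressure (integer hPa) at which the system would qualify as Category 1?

977 hPa

Category 1 begins at V = 64 kt.
Required ΔP = (64/7)^(1/0.628) = 9.143^1.592 ≈ 33.91 hPa.
P_c ≤ 1011 − 33.91 = 977.09, so the highest integer P_c is 977 hPa.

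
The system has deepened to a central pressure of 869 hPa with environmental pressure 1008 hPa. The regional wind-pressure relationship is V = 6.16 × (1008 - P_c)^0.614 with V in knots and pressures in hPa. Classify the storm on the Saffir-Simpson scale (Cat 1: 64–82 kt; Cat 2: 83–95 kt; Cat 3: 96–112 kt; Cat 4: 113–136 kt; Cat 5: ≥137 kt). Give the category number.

ΔP = 1008 − 869 = 139 hPa.
V ≈ 6.16 × 139^0.614 = 6.16 × 20.69 ≈ 127 kt.
127 kt falls in the Category 4 band.

4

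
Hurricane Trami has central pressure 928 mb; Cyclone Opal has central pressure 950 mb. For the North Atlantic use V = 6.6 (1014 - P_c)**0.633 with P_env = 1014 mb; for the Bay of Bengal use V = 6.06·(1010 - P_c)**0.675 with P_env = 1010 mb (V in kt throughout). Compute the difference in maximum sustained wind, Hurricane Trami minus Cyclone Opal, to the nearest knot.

Hurricane Trami: ΔP = 86; V ≈ 6.6 × 86^0.633 ≈ 110.68 kt.
Cyclone Opal: ΔP = 60; V ≈ 6.06 × 60^0.675 ≈ 96.10 kt.
Difference ≈ 110.68 − 96.10 = 14.58 → 15 kt.

15 kt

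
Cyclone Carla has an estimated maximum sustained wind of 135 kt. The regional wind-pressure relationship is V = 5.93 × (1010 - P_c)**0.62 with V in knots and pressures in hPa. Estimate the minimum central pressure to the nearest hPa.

855 hPa

ΔP = (V / 5.93)^(1/0.62) = (135/5.93)^1.613.
135/5.93 = 22.766; 22.766^1.613 ≈ 154.58 hPa.
P_c = 1010 − 154.58 = 855.42 ≈ 855 hPa.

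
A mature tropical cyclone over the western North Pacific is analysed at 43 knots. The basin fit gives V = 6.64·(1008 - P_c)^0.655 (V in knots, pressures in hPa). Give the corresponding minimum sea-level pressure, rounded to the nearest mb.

ΔP = (V / 6.64)^(1/0.655) = (43/6.64)^1.527.
43/6.64 = 6.476; 6.476^1.527 ≈ 17.32 mb.
P_c = 1008 − 17.32 = 990.68 ≈ 991 mb.

991 mb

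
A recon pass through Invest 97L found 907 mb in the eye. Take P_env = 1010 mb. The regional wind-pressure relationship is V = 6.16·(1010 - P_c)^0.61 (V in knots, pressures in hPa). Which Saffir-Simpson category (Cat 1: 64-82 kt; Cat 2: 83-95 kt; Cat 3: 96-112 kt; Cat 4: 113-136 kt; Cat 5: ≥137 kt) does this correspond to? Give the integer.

3

ΔP = 1010 − 907 = 103 mb.
V ≈ 6.16 × 103^0.61 = 6.16 × 16.90 ≈ 104 kt.
104 kt falls in the Category 3 band.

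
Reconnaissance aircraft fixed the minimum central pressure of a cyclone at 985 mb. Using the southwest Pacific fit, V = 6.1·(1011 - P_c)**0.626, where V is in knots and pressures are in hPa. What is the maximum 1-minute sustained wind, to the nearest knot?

ΔP = 1011 − 985 = 26 mb.
26^0.626 ≈ 7.687.
V ≈ 6.1 × 7.687 ≈ 46.9 kt.

47 kt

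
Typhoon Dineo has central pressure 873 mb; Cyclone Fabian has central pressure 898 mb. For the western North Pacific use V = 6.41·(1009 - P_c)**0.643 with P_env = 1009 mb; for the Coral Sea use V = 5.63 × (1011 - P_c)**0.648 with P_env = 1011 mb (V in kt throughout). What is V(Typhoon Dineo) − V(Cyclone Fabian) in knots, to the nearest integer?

30 kt

Typhoon Dineo: ΔP = 136; V ≈ 6.41 × 136^0.643 ≈ 150.91 kt.
Cyclone Fabian: ΔP = 113; V ≈ 5.63 × 113^0.648 ≈ 120.48 kt.
Difference ≈ 150.91 − 120.48 = 30.43 → 30 kt.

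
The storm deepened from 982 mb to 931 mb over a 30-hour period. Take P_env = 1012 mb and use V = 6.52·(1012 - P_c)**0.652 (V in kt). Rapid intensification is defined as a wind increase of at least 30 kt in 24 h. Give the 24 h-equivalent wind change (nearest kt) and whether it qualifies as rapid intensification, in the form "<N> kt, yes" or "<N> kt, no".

44 kt, yes

V₁: ΔP = 30, V ≈ 6.52 × 30^0.652 ≈ 59.89 kt.
V₂: ΔP = 81, V ≈ 6.52 × 81^0.652 ≈ 114.44 kt.
ΔV over 30 h = 54.55 kt → 24 h equivalent = 54.55 × 24/30 ≈ 43.64 kt.
44 kt ≥ 30 kt ⇒ rapid intensification.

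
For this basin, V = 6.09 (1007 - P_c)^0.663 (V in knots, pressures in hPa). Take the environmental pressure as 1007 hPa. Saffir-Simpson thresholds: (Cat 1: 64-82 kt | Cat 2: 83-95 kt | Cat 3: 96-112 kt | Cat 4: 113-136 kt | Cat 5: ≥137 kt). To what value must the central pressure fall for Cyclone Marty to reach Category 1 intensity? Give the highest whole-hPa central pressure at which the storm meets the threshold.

Category 1 begins at V = 64 kt.
Required ΔP = (64/6.09)^(1/0.663) = 10.509^1.508 ≈ 34.74 hPa.
P_c ≤ 1007 − 34.74 = 972.26, so the highest integer P_c is 972 hPa.

972 hPa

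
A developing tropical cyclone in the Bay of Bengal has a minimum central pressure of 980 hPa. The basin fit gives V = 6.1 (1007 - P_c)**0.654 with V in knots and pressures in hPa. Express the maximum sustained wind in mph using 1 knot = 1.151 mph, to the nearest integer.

61 mph

ΔP = 1007 − 980 = 27 hPa.
V ≈ 6.1 × 27^0.654 = 6.1 × 8.632 ≈ 52.655 kt.
52.655 × 1.151 ≈ 60.61 mph → 61 mph.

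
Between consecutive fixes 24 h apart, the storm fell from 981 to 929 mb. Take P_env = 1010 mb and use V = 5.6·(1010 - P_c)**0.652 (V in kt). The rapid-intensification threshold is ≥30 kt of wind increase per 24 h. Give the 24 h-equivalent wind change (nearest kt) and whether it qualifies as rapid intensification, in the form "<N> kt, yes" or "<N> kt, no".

V₁: ΔP = 29, V ≈ 5.6 × 29^0.652 ≈ 50.31 kt.
V₂: ΔP = 81, V ≈ 5.6 × 81^0.652 ≈ 98.29 kt.
ΔV over 24 h = 47.98 kt → 24 h equivalent = 47.98 × 24/24 ≈ 47.98 kt.
48 kt ≥ 30 kt ⇒ rapid intensification.

48 kt, yes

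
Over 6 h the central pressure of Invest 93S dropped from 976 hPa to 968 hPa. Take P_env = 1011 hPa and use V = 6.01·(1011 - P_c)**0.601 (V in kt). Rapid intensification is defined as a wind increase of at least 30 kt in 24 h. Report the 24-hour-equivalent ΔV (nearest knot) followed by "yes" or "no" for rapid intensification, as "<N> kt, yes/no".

27 kt, no

V₁: ΔP = 35, V ≈ 6.01 × 35^0.601 ≈ 50.92 kt.
V₂: ΔP = 43, V ≈ 6.01 × 43^0.601 ≈ 57.62 kt.
ΔV over 6 h = 6.70 kt → 24 h equivalent = 6.70 × 24/6 ≈ 26.80 kt.
27 kt < 30 kt ⇒ not rapid intensification.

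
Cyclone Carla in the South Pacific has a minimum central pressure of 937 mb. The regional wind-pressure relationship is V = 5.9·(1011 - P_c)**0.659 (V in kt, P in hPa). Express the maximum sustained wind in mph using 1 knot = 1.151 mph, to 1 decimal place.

115.8 mph

ΔP = 1011 − 937 = 74 mb.
V ≈ 5.9 × 74^0.659 = 5.9 × 17.054 ≈ 100.618 kt.
100.618 × 1.151 ≈ 115.81 mph → 115.8 mph.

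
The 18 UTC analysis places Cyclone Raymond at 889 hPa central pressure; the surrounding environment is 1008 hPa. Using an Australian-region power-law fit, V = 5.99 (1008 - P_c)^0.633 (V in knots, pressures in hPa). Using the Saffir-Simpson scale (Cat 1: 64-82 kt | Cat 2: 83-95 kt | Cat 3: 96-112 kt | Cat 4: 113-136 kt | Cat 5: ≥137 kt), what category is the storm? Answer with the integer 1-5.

ΔP = 1008 − 889 = 119 hPa.
V ≈ 5.99 × 119^0.633 = 5.99 × 20.60 ≈ 123 kt.
123 kt falls in the Category 4 band.

4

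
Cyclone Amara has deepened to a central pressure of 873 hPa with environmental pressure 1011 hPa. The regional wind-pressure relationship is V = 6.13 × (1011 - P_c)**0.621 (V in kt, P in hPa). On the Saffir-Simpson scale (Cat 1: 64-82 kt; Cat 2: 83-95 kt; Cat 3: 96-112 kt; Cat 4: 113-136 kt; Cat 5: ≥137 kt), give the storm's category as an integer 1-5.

ΔP = 1011 − 873 = 138 hPa.
V ≈ 6.13 × 138^0.621 = 6.13 × 21.32 ≈ 131 kt.
131 kt falls in the Category 4 band.

4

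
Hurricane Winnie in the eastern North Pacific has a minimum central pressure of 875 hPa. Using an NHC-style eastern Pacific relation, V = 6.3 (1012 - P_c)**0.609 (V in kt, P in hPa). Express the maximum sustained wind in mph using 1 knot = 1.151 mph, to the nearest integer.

145 mph

ΔP = 1012 − 875 = 137 hPa.
V ≈ 6.3 × 137^0.609 = 6.3 × 20.011 ≈ 126.068 kt.
126.068 × 1.151 ≈ 145.10 mph → 145 mph.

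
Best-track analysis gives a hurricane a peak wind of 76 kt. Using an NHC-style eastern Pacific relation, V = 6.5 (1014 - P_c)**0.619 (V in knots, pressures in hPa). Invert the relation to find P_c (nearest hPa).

961 hPa

ΔP = (V / 6.5)^(1/0.619) = (76/6.5)^1.616.
76/6.5 = 11.692; 11.692^1.616 ≈ 53.11 hPa.
P_c = 1014 − 53.11 = 960.89 ≈ 961 hPa.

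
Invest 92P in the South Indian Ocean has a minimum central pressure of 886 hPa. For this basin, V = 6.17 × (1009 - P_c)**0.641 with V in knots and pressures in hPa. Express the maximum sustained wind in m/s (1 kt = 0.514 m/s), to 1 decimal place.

69.3 m/s

ΔP = 1009 − 886 = 123 hPa.
V ≈ 6.17 × 123^0.641 = 6.17 × 21.859 ≈ 134.870 kt.
134.870 × 0.514 ≈ 69.32 m/s → 69.3 m/s.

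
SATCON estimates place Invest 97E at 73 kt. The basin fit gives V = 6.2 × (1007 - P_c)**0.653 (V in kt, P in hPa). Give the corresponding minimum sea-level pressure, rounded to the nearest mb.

ΔP = (V / 6.2)^(1/0.653) = (73/6.2)^1.531.
73/6.2 = 11.774; 11.774^1.531 ≈ 43.65 mb.
P_c = 1007 − 43.65 = 963.35 ≈ 963 mb.

963 mb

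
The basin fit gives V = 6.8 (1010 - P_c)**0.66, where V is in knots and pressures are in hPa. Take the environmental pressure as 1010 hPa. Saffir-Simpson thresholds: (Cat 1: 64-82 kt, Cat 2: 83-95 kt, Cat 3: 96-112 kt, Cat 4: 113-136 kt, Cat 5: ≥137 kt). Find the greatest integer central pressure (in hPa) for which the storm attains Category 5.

915 hPa

Category 5 begins at V = 137 kt.
Required ΔP = (137/6.8)^(1/0.66) = 20.147^1.515 ≈ 94.64 hPa.
P_c ≤ 1010 − 94.64 = 915.36, so the highest integer P_c is 915 hPa.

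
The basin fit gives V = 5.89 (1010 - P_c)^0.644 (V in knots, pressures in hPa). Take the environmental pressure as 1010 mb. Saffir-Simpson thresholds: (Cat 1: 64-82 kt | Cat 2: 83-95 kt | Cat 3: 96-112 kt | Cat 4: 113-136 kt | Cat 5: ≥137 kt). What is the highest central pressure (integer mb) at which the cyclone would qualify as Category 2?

949 mb

Category 2 begins at V = 83 kt.
Required ΔP = (83/5.89)^(1/0.644) = 14.092^1.553 ≈ 60.83 mb.
P_c ≤ 1010 − 60.83 = 949.17, so the highest integer P_c is 949 mb.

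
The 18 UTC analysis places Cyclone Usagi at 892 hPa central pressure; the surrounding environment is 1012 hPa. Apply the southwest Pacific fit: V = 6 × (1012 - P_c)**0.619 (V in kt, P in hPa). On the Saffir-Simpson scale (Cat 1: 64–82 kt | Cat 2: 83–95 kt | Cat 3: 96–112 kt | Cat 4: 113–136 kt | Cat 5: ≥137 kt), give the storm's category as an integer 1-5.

4

ΔP = 1012 − 892 = 120 hPa.
V ≈ 6 × 120^0.619 = 6 × 19.36 ≈ 116 kt.
116 kt falls in the Category 4 band.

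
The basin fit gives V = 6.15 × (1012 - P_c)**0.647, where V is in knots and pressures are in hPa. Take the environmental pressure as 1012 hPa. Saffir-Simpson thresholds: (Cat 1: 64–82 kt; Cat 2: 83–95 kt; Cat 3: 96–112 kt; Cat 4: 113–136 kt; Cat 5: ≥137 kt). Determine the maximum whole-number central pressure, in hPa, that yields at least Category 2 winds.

956 hPa

Category 2 begins at V = 83 kt.
Required ΔP = (83/6.15)^(1/0.647) = 13.496^1.546 ≈ 55.83 hPa.
P_c ≤ 1012 − 55.83 = 956.17, so the highest integer P_c is 956 hPa.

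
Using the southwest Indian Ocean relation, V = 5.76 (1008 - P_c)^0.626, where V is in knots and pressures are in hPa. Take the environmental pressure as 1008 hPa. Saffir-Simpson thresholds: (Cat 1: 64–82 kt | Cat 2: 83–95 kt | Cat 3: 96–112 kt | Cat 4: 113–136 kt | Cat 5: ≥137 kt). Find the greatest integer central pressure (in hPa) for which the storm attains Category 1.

961 hPa

Category 1 begins at V = 64 kt.
Required ΔP = (64/5.76)^(1/0.626) = 11.111^1.597 ≈ 46.83 hPa.
P_c ≤ 1008 − 46.83 = 961.17, so the highest integer P_c is 961 hPa.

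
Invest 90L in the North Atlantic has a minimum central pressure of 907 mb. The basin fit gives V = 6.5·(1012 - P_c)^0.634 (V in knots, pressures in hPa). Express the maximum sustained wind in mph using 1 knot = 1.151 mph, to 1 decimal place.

143.0 mph

ΔP = 1012 − 907 = 105 mb.
V ≈ 6.5 × 105^0.634 = 6.5 × 19.118 ≈ 124.265 kt.
124.265 × 1.151 ≈ 143.03 mph → 143.0 mph.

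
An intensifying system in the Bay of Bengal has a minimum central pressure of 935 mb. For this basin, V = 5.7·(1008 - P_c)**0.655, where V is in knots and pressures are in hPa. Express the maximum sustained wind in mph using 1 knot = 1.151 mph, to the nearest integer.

109 mph

ΔP = 1008 − 935 = 73 mb.
V ≈ 5.7 × 73^0.655 = 5.7 × 16.614 ≈ 94.700 kt.
94.700 × 1.151 ≈ 109.00 mph → 109 mph.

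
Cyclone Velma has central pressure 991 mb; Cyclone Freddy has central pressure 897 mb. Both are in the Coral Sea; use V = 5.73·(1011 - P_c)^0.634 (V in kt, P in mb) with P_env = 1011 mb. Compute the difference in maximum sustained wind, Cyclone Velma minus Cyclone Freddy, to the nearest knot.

-77 kt

Cyclone Velma: ΔP = 20; V ≈ 5.73 × 20^0.634 ≈ 38.28 kt.
Cyclone Freddy: ΔP = 114; V ≈ 5.73 × 114^0.634 ≈ 115.41 kt.
Difference ≈ 38.28 − 115.41 = -77.13 → -77 kt.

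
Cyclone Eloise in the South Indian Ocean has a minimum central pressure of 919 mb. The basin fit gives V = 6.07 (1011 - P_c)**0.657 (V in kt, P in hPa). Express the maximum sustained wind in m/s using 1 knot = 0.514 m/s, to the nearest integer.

ΔP = 1011 − 919 = 92 mb.
V ≈ 6.07 × 92^0.657 = 6.07 × 19.508 ≈ 118.412 kt.
118.412 × 0.514 ≈ 60.86 m/s → 61 m/s.

61 m/s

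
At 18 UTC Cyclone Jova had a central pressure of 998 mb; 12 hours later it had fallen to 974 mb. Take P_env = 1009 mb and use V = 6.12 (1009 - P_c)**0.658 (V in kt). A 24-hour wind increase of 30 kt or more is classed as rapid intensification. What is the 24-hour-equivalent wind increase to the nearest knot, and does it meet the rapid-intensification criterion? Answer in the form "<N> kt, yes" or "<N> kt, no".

V₁: ΔP = 11, V ≈ 6.12 × 11^0.658 ≈ 29.65 kt.
V₂: ΔP = 35, V ≈ 6.12 × 35^0.658 ≈ 63.50 kt.
ΔV over 12 h = 33.85 kt → 24 h equivalent = 33.85 × 24/12 ≈ 67.70 kt.
68 kt ≥ 30 kt ⇒ rapid intensification.

68 kt, yes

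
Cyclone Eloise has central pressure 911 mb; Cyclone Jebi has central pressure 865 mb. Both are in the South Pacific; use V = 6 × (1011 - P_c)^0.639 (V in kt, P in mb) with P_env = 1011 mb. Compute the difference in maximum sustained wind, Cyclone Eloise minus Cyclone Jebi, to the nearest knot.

Cyclone Eloise: ΔP = 100; V ≈ 6 × 100^0.639 ≈ 113.80 kt.
Cyclone Jebi: ΔP = 146; V ≈ 6 × 146^0.639 ≈ 144.93 kt.
Difference ≈ 113.80 − 144.93 = -31.13 → -31 kt.

-31 kt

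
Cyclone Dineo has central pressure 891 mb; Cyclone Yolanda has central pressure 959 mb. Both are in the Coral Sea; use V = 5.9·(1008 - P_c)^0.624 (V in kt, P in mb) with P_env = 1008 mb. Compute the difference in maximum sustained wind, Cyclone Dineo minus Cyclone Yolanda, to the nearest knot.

Cyclone Dineo: ΔP = 117; V ≈ 5.9 × 117^0.624 ≈ 115.19 kt.
Cyclone Yolanda: ΔP = 49; V ≈ 5.9 × 49^0.624 ≈ 66.92 kt.
Difference ≈ 115.19 − 66.92 = 48.27 → 48 kt.

48 kt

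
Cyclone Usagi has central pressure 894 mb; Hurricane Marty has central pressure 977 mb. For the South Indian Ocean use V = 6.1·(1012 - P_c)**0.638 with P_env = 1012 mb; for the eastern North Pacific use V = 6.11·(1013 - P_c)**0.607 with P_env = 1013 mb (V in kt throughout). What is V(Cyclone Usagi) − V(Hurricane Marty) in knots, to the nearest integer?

Cyclone Usagi: ΔP = 118; V ≈ 6.1 × 118^0.638 ≈ 127.99 kt.
Hurricane Marty: ΔP = 36; V ≈ 6.11 × 36^0.607 ≈ 53.79 kt.
Difference ≈ 127.99 − 53.79 = 74.20 → 74 kt.

74 kt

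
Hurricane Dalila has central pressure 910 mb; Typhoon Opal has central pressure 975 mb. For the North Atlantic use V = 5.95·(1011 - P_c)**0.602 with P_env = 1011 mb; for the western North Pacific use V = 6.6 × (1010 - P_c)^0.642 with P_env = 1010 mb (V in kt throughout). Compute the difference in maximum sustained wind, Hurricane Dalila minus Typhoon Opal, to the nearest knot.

31 kt

Hurricane Dalila: ΔP = 101; V ≈ 5.95 × 101^0.602 ≈ 95.75 kt.
Typhoon Opal: ΔP = 35; V ≈ 6.6 × 35^0.642 ≈ 64.69 kt.
Difference ≈ 95.75 − 64.69 = 31.06 → 31 kt.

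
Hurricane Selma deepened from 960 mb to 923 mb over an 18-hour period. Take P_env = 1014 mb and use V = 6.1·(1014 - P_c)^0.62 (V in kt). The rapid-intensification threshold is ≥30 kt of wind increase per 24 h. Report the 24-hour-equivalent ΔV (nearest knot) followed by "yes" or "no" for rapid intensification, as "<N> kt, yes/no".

V₁: ΔP = 54, V ≈ 6.1 × 54^0.62 ≈ 72.35 kt.
V₂: ΔP = 91, V ≈ 6.1 × 91^0.62 ≈ 99.99 kt.
ΔV over 18 h = 27.64 kt → 24 h equivalent = 27.64 × 24/18 ≈ 36.85 kt.
37 kt ≥ 30 kt ⇒ rapid intensification.

37 kt, yes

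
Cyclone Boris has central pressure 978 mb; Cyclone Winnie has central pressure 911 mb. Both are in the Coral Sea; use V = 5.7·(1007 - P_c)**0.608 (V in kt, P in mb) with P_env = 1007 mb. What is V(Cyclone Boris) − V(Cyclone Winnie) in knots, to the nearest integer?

-47 kt

Cyclone Boris: ΔP = 29; V ≈ 5.7 × 29^0.608 ≈ 44.16 kt.
Cyclone Winnie: ΔP = 96; V ≈ 5.7 × 96^0.608 ≈ 91.43 kt.
Difference ≈ 44.16 − 91.43 = -47.27 → -47 kt.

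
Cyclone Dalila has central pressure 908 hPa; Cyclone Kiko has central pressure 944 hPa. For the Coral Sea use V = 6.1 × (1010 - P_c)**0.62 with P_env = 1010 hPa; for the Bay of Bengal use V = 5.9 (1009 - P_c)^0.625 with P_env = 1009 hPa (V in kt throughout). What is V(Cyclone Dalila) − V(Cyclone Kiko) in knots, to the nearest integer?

Cyclone Dalila: ΔP = 102; V ≈ 6.1 × 102^0.62 ≈ 107.32 kt.
Cyclone Kiko: ΔP = 65; V ≈ 5.9 × 65^0.625 ≈ 80.15 kt.
Difference ≈ 107.32 − 80.15 = 27.17 → 27 kt.

27 kt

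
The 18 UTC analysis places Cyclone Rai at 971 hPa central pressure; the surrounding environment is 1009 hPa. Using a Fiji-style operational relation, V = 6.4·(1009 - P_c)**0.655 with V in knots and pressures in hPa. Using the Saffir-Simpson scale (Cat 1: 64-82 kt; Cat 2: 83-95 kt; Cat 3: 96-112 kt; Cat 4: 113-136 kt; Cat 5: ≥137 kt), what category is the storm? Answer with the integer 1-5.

ΔP = 1009 − 971 = 38 hPa.
V ≈ 6.4 × 38^0.655 = 6.4 × 10.83 ≈ 69 kt.
69 kt falls in the Category 1 band.

1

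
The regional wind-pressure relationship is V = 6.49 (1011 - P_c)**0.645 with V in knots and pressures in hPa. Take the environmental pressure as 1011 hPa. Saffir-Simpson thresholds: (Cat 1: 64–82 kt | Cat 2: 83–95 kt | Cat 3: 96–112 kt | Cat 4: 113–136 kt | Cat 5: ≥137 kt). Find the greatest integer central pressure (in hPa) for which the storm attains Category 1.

Category 1 begins at V = 64 kt.
Required ΔP = (64/6.49)^(1/0.645) = 9.861^1.550 ≈ 34.75 hPa.
P_c ≤ 1011 − 34.75 = 976.25, so the highest integer P_c is 976 hPa.

976 hPa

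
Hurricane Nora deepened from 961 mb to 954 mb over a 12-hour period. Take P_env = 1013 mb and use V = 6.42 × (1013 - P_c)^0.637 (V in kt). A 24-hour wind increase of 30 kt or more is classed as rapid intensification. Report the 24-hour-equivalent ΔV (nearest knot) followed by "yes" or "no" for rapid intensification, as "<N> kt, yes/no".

13 kt, no

V₁: ΔP = 52, V ≈ 6.42 × 52^0.637 ≈ 79.55 kt.
V₂: ΔP = 59, V ≈ 6.42 × 59^0.637 ≈ 86.21 kt.
ΔV over 12 h = 6.66 kt → 24 h equivalent = 6.66 × 24/12 ≈ 13.32 kt.
13 kt < 30 kt ⇒ not rapid intensification.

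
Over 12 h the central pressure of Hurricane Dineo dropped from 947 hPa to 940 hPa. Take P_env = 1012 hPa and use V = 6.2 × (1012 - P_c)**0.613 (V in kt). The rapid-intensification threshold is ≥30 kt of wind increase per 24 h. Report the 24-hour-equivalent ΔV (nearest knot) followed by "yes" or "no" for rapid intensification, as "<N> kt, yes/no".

10 kt, no

V₁: ΔP = 65, V ≈ 6.2 × 65^0.613 ≈ 80.11 kt.
V₂: ΔP = 72, V ≈ 6.2 × 72^0.613 ≈ 85.30 kt.
ΔV over 12 h = 5.19 kt → 24 h equivalent = 5.19 × 24/12 ≈ 10.38 kt.
10 kt < 30 kt ⇒ not rapid intensification.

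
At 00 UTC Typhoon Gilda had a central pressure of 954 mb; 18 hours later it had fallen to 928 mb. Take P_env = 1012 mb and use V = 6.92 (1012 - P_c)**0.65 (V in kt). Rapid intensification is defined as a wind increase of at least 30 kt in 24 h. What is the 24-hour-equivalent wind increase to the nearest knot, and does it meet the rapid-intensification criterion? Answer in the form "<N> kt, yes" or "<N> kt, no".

35 kt, yes

V₁: ΔP = 58, V ≈ 6.92 × 58^0.65 ≈ 96.90 kt.
V₂: ΔP = 84, V ≈ 6.92 × 84^0.65 ≈ 123.28 kt.
ΔV over 18 h = 26.38 kt → 24 h equivalent = 26.38 × 24/18 ≈ 35.17 kt.
35 kt ≥ 30 kt ⇒ rapid intensification.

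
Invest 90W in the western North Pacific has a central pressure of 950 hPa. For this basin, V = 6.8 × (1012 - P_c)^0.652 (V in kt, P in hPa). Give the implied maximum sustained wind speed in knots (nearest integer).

100 kt

ΔP = 1012 − 950 = 62 hPa.
62^0.652 ≈ 14.745.
V ≈ 6.8 × 14.745 ≈ 100.3 kt.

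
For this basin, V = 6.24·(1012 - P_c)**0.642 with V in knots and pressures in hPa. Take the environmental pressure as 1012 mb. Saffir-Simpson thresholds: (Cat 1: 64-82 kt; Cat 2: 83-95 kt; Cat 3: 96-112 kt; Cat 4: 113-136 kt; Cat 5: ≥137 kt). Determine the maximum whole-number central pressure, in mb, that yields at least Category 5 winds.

889 mb

Category 5 begins at V = 137 kt.
Required ΔP = (137/6.24)^(1/0.642) = 21.955^1.558 ≈ 122.92 mb.
P_c ≤ 1012 − 122.92 = 889.08, so the highest integer P_c is 889 mb.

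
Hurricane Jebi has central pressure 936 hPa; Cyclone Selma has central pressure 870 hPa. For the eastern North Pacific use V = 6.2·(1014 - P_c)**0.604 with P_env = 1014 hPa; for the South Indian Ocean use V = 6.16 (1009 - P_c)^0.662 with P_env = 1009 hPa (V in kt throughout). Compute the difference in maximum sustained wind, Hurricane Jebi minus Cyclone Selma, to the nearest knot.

Hurricane Jebi: ΔP = 78; V ≈ 6.2 × 78^0.604 ≈ 86.14 kt.
Cyclone Selma: ΔP = 139; V ≈ 6.16 × 139^0.662 ≈ 161.53 kt.
Difference ≈ 86.14 − 161.53 = -75.39 → -75 kt.

-75 kt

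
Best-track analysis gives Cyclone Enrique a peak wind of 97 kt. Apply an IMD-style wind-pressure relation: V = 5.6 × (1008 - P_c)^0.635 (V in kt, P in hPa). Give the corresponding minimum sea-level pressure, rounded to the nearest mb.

919 mb

ΔP = (V / 5.6)^(1/0.635) = (97/5.6)^1.575.
97/5.6 = 17.321; 17.321^1.575 ≈ 89.23 mb.
P_c = 1008 − 89.23 = 918.77 ≈ 919 mb.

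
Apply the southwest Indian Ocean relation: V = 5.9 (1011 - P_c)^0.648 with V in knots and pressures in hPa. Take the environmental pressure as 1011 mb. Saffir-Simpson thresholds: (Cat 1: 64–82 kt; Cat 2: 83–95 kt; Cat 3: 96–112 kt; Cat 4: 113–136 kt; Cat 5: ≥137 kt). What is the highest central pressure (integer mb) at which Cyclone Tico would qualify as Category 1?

Category 1 begins at V = 64 kt.
Required ΔP = (64/5.9)^(1/0.648) = 10.847^1.543 ≈ 39.60 mb.
P_c ≤ 1011 − 39.60 = 971.40, so the highest integer P_c is 971 mb.

971 mb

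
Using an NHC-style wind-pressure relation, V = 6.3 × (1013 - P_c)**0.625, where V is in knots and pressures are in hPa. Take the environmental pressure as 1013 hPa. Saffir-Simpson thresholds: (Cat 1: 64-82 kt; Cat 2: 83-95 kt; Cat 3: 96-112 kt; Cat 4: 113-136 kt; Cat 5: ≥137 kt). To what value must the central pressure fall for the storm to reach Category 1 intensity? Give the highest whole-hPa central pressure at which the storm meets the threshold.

972 hPa

Category 1 begins at V = 64 kt.
Required ΔP = (64/6.3)^(1/0.625) = 10.159^1.600 ≈ 40.83 hPa.
P_c ≤ 1013 − 40.83 = 972.17, so the highest integer P_c is 972 hPa.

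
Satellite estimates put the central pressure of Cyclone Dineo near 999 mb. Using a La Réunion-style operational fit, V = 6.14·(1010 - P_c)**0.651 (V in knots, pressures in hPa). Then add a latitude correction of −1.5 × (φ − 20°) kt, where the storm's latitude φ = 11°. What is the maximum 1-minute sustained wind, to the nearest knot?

ΔP = 1010 − 999 = 11 mb.
11^0.651 ≈ 4.764.
V ≈ 6.14 × 4.764 ≈ 29.2 kt.
Latitude correction: −1.5 × (11 − 20) = 13.5 kt.
Corrected V ≈ 42.7 kt → 43 kt.

43 kt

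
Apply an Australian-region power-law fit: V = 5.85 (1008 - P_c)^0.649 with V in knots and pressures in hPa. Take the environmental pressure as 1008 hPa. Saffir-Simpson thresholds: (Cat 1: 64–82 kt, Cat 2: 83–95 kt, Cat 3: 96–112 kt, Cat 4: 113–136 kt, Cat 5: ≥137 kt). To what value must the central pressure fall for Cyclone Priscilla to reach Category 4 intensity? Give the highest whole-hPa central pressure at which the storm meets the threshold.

912 hPa

Category 4 begins at V = 113 kt.
Required ΔP = (113/5.85)^(1/0.649) = 19.316^1.541 ≈ 95.81 hPa.
P_c ≤ 1008 − 95.81 = 912.19, so the highest integer P_c is 912 hPa.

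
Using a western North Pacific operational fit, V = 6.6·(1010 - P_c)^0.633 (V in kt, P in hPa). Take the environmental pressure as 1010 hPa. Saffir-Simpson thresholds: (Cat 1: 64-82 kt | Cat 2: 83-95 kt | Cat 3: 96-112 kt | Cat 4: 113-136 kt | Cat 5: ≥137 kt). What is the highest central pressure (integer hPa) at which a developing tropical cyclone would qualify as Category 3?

941 hPa

Category 3 begins at V = 96 kt.
Required ΔP = (96/6.6)^(1/0.633) = 14.545^1.580 ≈ 68.68 hPa.
P_c ≤ 1010 − 68.68 = 941.32, so the highest integer P_c is 941 hPa.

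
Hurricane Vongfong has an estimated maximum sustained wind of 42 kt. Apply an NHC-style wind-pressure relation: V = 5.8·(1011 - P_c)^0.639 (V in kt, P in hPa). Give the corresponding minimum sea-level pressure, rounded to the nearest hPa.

989 hPa

ΔP = (V / 5.8)^(1/0.639) = (42/5.8)^1.565.
42/5.8 = 7.241; 7.241^1.565 ≈ 22.16 hPa.
P_c = 1011 − 22.16 = 988.84 ≈ 989 hPa.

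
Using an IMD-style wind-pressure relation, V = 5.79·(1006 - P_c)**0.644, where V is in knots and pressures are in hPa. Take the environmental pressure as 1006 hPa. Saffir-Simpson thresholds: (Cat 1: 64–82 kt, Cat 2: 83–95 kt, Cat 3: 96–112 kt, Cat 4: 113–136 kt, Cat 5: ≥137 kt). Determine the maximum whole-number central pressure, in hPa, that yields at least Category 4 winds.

905 hPa

Category 4 begins at V = 113 kt.
Required ΔP = (113/5.79)^(1/0.644) = 19.516^1.553 ≈ 100.86 hPa.
P_c ≤ 1006 − 100.86 = 905.14, so the highest integer P_c is 905 hPa.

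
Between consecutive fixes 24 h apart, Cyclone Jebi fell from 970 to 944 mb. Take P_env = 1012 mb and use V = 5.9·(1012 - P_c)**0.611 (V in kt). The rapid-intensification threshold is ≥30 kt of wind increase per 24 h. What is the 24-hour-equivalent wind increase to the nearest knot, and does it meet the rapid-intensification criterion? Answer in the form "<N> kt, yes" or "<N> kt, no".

20 kt, no

V₁: ΔP = 42, V ≈ 5.9 × 42^0.611 ≈ 57.90 kt.
V₂: ΔP = 68, V ≈ 5.9 × 68^0.611 ≈ 77.72 kt.
ΔV over 24 h = 19.82 kt → 24 h equivalent = 19.82 × 24/24 ≈ 19.82 kt.
20 kt < 30 kt ⇒ not rapid intensification.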